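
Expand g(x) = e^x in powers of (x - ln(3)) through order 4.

(x - ln(3))^4/8 + (x - ln(3))^3/2 + 3*(x - ln(3))^2/2 + 3*(x - ln(3)) + 3

g(ln(3)) = 3
g′(ln(3)) = 3
g′′(ln(3)) = 3
g′′′(ln(3)) = 3
g^(4)(ln(3)) = 3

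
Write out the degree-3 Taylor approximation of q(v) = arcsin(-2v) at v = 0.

q(0) = 0
q′(0) = -2
q′′(0) = 0
q′′′(0) = -8

-4*v^3/3 - 2*v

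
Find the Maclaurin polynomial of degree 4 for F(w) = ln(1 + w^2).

[w^0] = 0;  [w^1] = 0;  [w^2] = 1;  [w^3] = 0;  [w^4] = -1/2.

-w^4/2 + w^2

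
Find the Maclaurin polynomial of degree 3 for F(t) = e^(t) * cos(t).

-t^3/3 + t + 1

Write out both Maclaurin series and multiply, keeping only the needed powers.
[t^0] = 1;  [t^1] = 1;  [t^2] = 0;  [t^3] = -1/3.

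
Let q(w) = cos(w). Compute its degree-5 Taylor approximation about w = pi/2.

[(w - pi/2)^0] = 0;  [(w - pi/2)^1] = -1;  [(w - pi/2)^2] = 0;  [(w - pi/2)^3] = 1/6;  [(w - pi/2)^4] = 0;  [(w - pi/2)^5] = -1/120.

-(w - pi/2)^5/120 + (w - pi/2)^3/6 - (w - pi/2)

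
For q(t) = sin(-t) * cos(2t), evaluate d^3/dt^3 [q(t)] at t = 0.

Expand each factor separately, then convolve coefficients.
The coefficient of t^3 in the expansion is 13/6, so q′′′(0) = 3! * (13/6) = 13.

13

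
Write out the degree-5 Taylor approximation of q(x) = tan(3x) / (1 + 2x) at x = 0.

Take the Cauchy product of the two expansions.
q(0) = 0
q′(0) = 3
q′′(0) = -12
q′′′(0) = 126
q^(4)(0) = -1008
q^(5)(0) = 13968
Dividing each by k! gives the coefficients c_0, ..., c_5.

582*x^5/5 - 42*x^4 + 21*x^3 - 6*x^2 + 3*x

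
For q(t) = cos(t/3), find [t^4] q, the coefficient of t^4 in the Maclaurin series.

1/1944

q(0) = 1
q′(0) = 0
q′′(0) = -1/9
q′′′(0) = 0
q^(4)(0) = 1/81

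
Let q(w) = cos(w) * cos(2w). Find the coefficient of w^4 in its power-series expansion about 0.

Write out both Maclaurin series and multiply, keeping only the needed powers.
q(0) = 1
q′(0) = 0
q′′(0) = -5
q′′′(0) = 0
q^(4)(0) = 41
So c_4 = q^(4)(0)/4! = 41/24.

41/24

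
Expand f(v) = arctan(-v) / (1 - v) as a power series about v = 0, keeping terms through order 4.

-2*v^4/3 - 2*v^3/3 - v^2 - v

Use 1/(1 - r) = Σ r^k on the denominator, then take the Cauchy product.
[v^0] = 0;  [v^1] = -1;  [v^2] = -1;  [v^3] = -2/3;  [v^4] = -2/3.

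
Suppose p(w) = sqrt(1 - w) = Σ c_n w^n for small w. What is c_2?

p(0) = 1
p′(0) = -1/2
p′′(0) = -1/4
So c_2 = p′′(0)/2! = -1/8.

-1/8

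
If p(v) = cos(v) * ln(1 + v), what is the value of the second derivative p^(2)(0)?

-1

Multiply the two series term by term and collect like powers.
The coefficient of v^2 in the expansion is -1/2, so p′′(0) = 2! * (-1/2) = -1.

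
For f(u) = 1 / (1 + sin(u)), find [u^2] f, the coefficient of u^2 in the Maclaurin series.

1

Write 1/(1+u) = 1 - u + u^2 - u^3 + ... and substitute the series for u.
f(0) = 1
f′(0) = -1
f′′(0) = 2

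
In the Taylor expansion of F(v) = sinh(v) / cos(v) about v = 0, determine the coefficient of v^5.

Divide the numerator series by the denominator series (power-series long division).
F(0) = 0
F′(0) = 1
F′′(0) = 0
F′′′(0) = 4
F^(4)(0) = 0
F^(5)(0) = 36
So c_5 = F^(5)(0)/5! = 3/10.

3/10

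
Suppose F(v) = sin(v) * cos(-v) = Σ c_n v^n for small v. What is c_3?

-2/3

Multiply the two series term by term and collect like powers.
F(0) = 0
F′(0) = 1
F′′(0) = 0
F′′′(0) = -4
So c_3 = F′′′(0)/3! = -2/3.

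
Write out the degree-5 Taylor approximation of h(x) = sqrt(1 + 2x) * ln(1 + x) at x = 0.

-131*x^5/120 + 5*x^4/6 - 2*x^3/3 + x^2/2 + x

Write out both Maclaurin series and multiply, keeping only the needed powers.
h(0) = 0
h′(0) = 1
h′′(0) = 1
h′′′(0) = -4
h^(4)(0) = 20
h^(5)(0) = -131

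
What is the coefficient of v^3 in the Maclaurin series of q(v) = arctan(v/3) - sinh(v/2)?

-43/1296

Combine the two series term by term.
So c_3 = q′′′(0)/3! = -43/1296.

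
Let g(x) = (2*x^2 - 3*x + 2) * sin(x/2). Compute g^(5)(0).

-79/16

Multiply each power in the prefactor through the base expansion.
The coefficient of x^5 in the expansion is -79/1920, so g^(5)(0) = 5! * (-79/1920) = -79/16.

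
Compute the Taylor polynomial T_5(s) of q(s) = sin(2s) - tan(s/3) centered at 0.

194*s^5/729 - 109*s^3/81 + 5*s/3

Combine the two series term by term.
[s^0] = 0;  [s^1] = 5/3;  [s^2] = 0;  [s^3] = -109/81;  [s^4] = 0;  [s^5] = 194/729.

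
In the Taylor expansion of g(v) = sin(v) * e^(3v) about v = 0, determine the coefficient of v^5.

79/30

Write out both Maclaurin series and multiply, keeping only the needed powers.
g(0) = 0
g′(0) = 1
g′′(0) = 6
g′′′(0) = 26
g^(4)(0) = 96
g^(5)(0) = 316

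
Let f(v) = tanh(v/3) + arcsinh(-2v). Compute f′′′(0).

Combine the two series term by term.
From the series, [v^3] f = 107/81; multiply by 3! = 6 to get 214/27.

214/27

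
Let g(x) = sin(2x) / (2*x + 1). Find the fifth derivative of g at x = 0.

Expand 1/(denominator) as a geometric series and multiply by the numerator's series.
From the series, [x^5] g = 404/15; multiply by 5! = 120 to get 3232.

3232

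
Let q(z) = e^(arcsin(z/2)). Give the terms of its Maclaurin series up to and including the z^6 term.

Let u equal the inner series; expand the outer function in u and truncate.
q(0) = 1
q′(0) = 1/2
q′′(0) = 1/4
q′′′(0) = 1/4
q^(4)(0) = 5/16
q^(5)(0) = 5/8
q^(6)(0) = 85/64
The Taylor polynomial is Σ q^(k)(0)/k! · z^k.

17*z^6/9216 + z^5/192 + 5*z^4/384 + z^3/24 + z^2/8 + z/2 + 1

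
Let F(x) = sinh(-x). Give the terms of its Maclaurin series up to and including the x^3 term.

F(0) = 0
F′(0) = -1
F′′(0) = 0
F′′′(0) = -1

-x^3/6 - x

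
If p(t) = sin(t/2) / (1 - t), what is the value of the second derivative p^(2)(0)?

Multiply the two series term by term and collect like powers.
The coefficient of t^2 in the expansion is 1/2, so p′′(0) = 2! * (1/2) = 1.

1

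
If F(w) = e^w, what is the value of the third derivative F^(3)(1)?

The coefficient of (w - 1)^3 in the expansion is e/6, so F′′′(1) = 3! * (e/6) = e.

e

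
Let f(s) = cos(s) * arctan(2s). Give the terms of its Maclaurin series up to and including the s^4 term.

Take the Cauchy product of the two expansions.
[s^0] = 0;  [s^1] = 2;  [s^2] = 0;  [s^3] = -11/3;  [s^4] = 0.

-11*s^3/3 + 2*s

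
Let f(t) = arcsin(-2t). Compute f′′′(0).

The coefficient of t^3 in the expansion is -4/3, so f′′′(0) = 3! * (-4/3) = -8.

-8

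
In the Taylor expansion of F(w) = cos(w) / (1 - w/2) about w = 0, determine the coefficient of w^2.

Write out both Maclaurin series and multiply, keeping only the needed powers.
[w^0] = 1;  [w^1] = 1/2;  [w^2] = -1/4.

-1/4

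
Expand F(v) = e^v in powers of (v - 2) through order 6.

F(2) = e^(2)
F′(2) = e^(2)
F′′(2) = e^(2)
F′′′(2) = e^(2)
F^(4)(2) = e^(2)
F^(5)(2) = e^(2)
F^(6)(2) = e^(2)

(v - 2)^6*e^(2)/720 + (v - 2)^5*e^(2)/120 + (v - 2)^4*e^(2)/24 + (v - 2)^3*e^(2)/6 + (v - 2)^2*e^(2)/2 + (v - 2)*e^(2) + e^(2)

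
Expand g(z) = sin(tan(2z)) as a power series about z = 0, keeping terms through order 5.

Plug the Maclaurin series of the inner function into that of the outer and collect terms.

-4*z^5/5 + 4*z^3/3 + 2*z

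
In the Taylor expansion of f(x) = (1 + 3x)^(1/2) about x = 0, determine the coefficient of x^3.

f(0) = 1
f′(0) = 3/2
f′′(0) = -9/4
f′′′(0) = 81/8
Then c_k = f^(k)(0)/k! gives each Taylor coefficient.

27/16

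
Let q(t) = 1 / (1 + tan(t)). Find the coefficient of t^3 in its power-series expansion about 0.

Use the geometric series for the reciprocal, then substitute.
q(0) = 1
q′(0) = -1
q′′(0) = 2
q′′′(0) = -8

-4/3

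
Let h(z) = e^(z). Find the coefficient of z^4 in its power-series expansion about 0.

Compute the successive derivatives at the expansion point and divide by k!.
So c_4 = h^(4)(0)/4! = 1/24.

1/24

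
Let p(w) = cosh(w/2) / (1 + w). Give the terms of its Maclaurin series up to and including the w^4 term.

433*w^4/384 - 9*w^3/8 + 9*w^2/8 - w + 1

Take the Cauchy product of the two expansions.
p(0) = 1
p′(0) = -1
p′′(0) = 9/4
p′′′(0) = -27/4
p^(4)(0) = 433/16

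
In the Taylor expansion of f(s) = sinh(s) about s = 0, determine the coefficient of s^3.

[s^0] = 0;  [s^1] = 1;  [s^2] = 0;  [s^3] = 1/6.
So c_3 = f′′′(0)/3! = 1/6.

1/6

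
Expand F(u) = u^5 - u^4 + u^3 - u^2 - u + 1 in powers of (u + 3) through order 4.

-16*(u + 3)^4 + 103*(u + 3)^3 - 334*(u + 3)^2 + 545*(u + 3) - 356

Differentiate repeatedly and evaluate at the center.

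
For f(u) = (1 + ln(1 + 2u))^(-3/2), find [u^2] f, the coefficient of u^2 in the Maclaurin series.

21/2

Let u equal the inner series; expand the outer function in u and truncate.
[u^0] = 1;  [u^1] = -3;  [u^2] = 21/2.
So c_2 = f′′(0)/2! = 21/2.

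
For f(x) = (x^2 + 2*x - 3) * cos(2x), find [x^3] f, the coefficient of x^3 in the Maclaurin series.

-4

Multiply each power in the prefactor through the base expansion.
f(0) = -3
f′(0) = 2
f′′(0) = 14
f′′′(0) = -24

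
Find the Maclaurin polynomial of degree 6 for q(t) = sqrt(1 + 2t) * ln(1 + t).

121*t^6/80 - 131*t^5/120 + 5*t^4/6 - 2*t^3/3 + t^2/2 + t

Take the Cauchy product of the two expansions.
q(0) = 0
q′(0) = 1
q′′(0) = 1
q′′′(0) = -4
q^(4)(0) = 20
q^(5)(0) = -131
q^(6)(0) = 1089
Dividing each by k! gives the coefficients c_0, ..., c_6.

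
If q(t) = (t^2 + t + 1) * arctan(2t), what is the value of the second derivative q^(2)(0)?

4

Multiply each power in the prefactor through the base expansion.
The coefficient of t^2 in the expansion is 2, so q′′(0) = 2! * (2) = 4.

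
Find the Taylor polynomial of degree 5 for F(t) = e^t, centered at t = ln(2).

Differentiate repeatedly and evaluate at the center.
F(ln(2)) = 2
F′(ln(2)) = 2
F′′(ln(2)) = 2
F′′′(ln(2)) = 2
F^(4)(ln(2)) = 2
F^(5)(ln(2)) = 2
Dividing each by k! gives the coefficients c_0, ..., c_5.

(t - ln(2))^5/60 + (t - ln(2))^4/12 + (t - ln(2))^3/3 + (t - ln(2))^2 + 2*(t - ln(2)) + 2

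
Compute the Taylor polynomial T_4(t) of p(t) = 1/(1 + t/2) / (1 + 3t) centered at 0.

1555*t^4/16 - 259*t^3/8 + 43*t^2/4 - 7*t/2 + 1

Multiply the two series term by term and collect like powers.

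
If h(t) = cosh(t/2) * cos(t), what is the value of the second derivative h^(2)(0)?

Expand each factor separately, then convolve coefficients.
The coefficient of t^2 in the expansion is -3/8, so h′′(0) = 2! * (-3/8) = -3/4.

-3/4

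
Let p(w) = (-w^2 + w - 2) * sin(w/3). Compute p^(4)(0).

Shift and add copies of the series according to the polynomial's terms.
The coefficient of w^4 in the expansion is -1/162, so p^(4)(0) = 4! * (-1/162) = -4/27.

-4/27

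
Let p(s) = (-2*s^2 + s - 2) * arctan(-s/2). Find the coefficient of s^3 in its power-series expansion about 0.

Shift and add copies of the series according to the polynomial's terms.
[s^0] = 0;  [s^1] = 1;  [s^2] = -1/2;  [s^3] = 11/12.

11/12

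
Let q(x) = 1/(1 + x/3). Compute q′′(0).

Use the known series and substitute for the argument.
From the series, [x^2] q = 1/9; multiply by 2! = 2 to get 2/9.

2/9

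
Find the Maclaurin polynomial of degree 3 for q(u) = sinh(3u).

Apply the Taylor formula c_k = f^(k)(a)/k!.
[u^0] = 0;  [u^1] = 3;  [u^2] = 0;  [u^3] = 9/2.

9*u^3/2 + 3*u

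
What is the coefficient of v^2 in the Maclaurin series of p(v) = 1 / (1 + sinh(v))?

Write 1/(1+u) = 1 - u + u^2 - u^3 + ... and substitute the series for u.
p(0) = 1
p′(0) = -1
p′′(0) = 2
So c_2 = p′′(0)/2! = 1.

1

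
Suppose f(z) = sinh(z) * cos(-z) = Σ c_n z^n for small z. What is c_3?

-1/3

Expand each factor separately, then convolve coefficients.
f(0) = 0
f′(0) = 1
f′′(0) = 0
f′′′(0) = -2
So c_3 = f′′′(0)/3! = -1/3.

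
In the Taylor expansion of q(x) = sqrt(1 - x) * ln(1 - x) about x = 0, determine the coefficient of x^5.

71/1920

Expand each factor separately, then convolve coefficients.
q(0) = 0
q′(0) = -1
q′′(0) = 0
q′′′(0) = 1/4
q^(4)(0) = 1
q^(5)(0) = 71/16
So c_5 = q^(5)(0)/5! = 71/1920.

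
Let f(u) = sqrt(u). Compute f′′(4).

-1/32

From the series, [(u - 4)^2] f = -1/64; multiply by 2! = 2 to get -1/32.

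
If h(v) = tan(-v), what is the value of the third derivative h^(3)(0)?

-2

The coefficient of v^3 in the expansion is -1/3, so h′′′(0) = 3! * (-1/3) = -2.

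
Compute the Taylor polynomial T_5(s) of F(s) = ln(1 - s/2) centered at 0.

-s^5/160 - s^4/64 - s^3/24 - s^2/8 - s/2

F(0) = 0
F′(0) = -1/2
F′′(0) = -1/4
F′′′(0) = -1/4
F^(4)(0) = -3/8
F^(5)(0) = -3/4
The Taylor polynomial is Σ F^(k)(0)/k! · s^k.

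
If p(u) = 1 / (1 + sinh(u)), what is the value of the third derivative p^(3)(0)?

Expand as Σ (-1)^k u^k with u equal to the inner function's series.
The coefficient of u^3 in the expansion is -7/6, so p′′′(0) = 3! * (-7/6) = -7.

-7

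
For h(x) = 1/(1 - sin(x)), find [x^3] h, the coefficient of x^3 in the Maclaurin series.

Compose series: expand the inner function first, then feed it into the outer expansion.
[x^0] = 1;  [x^1] = 1;  [x^2] = 1;  [x^3] = 5/6.

5/6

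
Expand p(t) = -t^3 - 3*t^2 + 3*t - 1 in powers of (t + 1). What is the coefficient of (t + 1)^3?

-1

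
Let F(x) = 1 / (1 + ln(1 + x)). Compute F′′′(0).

Write 1/(1+u) = 1 - u + u^2 - u^3 + ... and substitute the series for u.
The coefficient of x^3 in the expansion is -7/3, so F′′′(0) = 3! * (-7/3) = -14.

-14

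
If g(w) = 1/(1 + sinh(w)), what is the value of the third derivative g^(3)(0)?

-7

Let u equal the inner series; expand the outer function in u and truncate.
From the series, [w^3] g = -7/6; multiply by 3! = 6 to get -7.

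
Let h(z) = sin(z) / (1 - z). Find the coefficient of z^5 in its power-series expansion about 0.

101/120

Take the Cauchy product of the two expansions.
[z^0] = 0;  [z^1] = 1;  [z^2] = 1;  [z^3] = 5/6;  [z^4] = 5/6;  [z^5] = 101/120.
So c_5 = h^(5)(0)/5! = 101/120.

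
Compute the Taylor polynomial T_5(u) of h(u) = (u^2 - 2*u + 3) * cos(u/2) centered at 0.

Shift and add copies of the series according to the polynomial's terms.
h(0) = 3
h′(0) = -2
h′′(0) = 5/4
h′′′(0) = 3/2
h^(4)(0) = -45/16
h^(5)(0) = -5/8

-u^5/192 - 15*u^4/128 + u^3/4 + 5*u^2/8 - 2*u + 3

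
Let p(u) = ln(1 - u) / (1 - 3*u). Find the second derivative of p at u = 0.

Multiply the numerator's expansion by the denominator's geometric series.
The coefficient of u^2 in the expansion is -7/2, so p′′(0) = 2! * (-7/2) = -7.

-7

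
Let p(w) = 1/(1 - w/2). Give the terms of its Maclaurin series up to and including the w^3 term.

Use the known series and substitute for the argument.
p(0) = 1
p′(0) = 1/2
p′′(0) = 1/2
p′′′(0) = 3/4
Dividing each by k! gives the coefficients c_0, ..., c_3.

w^3/8 + w^2/4 + w/2 + 1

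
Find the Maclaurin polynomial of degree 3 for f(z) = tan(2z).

[z^0] = 0;  [z^1] = 2;  [z^2] = 0;  [z^3] = 8/3.

8*z^3/3 + 2*z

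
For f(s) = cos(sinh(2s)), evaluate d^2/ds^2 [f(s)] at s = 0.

Compose series: expand the inner function first, then feed it into the outer expansion.
From the series, [s^2] f = -2; multiply by 2! = 2 to get -4.

-4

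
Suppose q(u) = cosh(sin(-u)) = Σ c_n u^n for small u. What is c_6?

Plug the Maclaurin series of the inner function into that of the outer and collect terms.
q(0) = 1
q′(0) = 0
q′′(0) = 1
q′′′(0) = 0
q^(4)(0) = -3
q^(5)(0) = 0
q^(6)(0) = -3

-1/240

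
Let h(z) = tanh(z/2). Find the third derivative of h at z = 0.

-1/4

From the series, [z^3] h = -1/24; multiply by 3! = 6 to get -1/4.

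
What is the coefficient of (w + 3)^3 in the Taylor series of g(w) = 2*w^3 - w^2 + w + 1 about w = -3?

Apply the Taylor formula c_k = f^(k)(a)/k!.

2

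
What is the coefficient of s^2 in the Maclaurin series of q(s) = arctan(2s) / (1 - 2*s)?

4

Multiply the numerator's expansion by the denominator's geometric series.
q(0) = 0
q′(0) = 2
q′′(0) = 8
Dividing each by k! gives the coefficients c_0, ..., c_2.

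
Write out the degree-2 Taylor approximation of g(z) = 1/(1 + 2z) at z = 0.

4*z^2 - 2*z + 1

g(0) = 1
g′(0) = -2
g′′(0) = 8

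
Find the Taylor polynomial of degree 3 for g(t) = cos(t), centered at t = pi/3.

Differentiate repeatedly and evaluate at the center.

sqrt(3)*(t - pi/3)^3/12 - (t - pi/3)^2/4 - sqrt(3)*(t - pi/3)/2 + 1/2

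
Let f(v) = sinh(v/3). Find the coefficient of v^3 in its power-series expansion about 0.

1/162

Apply the Taylor formula c_k = f^(k)(a)/k!.
f(0) = 0
f′(0) = 1/3
f′′(0) = 0
f′′′(0) = 1/27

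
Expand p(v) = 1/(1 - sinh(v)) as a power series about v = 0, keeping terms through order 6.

77*v^6/45 + 181*v^5/120 + 4*v^4/3 + 7*v^3/6 + v^2 + v + 1

Let u equal the inner series; expand the outer function in u and truncate.
p(0) = 1
p′(0) = 1
p′′(0) = 2
p′′′(0) = 7
p^(4)(0) = 32
p^(5)(0) = 181
p^(6)(0) = 1232
Then c_k = p^(k)(0)/k! gives each Taylor coefficient.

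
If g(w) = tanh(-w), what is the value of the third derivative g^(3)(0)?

2

Differentiate repeatedly and evaluate at the center.
The coefficient of w^3 in the expansion is 1/3, so g′′′(0) = 3! * (1/3) = 2.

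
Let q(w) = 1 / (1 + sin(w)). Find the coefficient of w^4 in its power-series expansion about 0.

Use the geometric series for the reciprocal, then substitute.
q(0) = 1
q′(0) = -1
q′′(0) = 2
q′′′(0) = -5
q^(4)(0) = 16
So c_4 = q^(4)(0)/4! = 2/3.

2/3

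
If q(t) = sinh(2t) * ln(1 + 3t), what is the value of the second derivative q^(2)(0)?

12

Write out both Maclaurin series and multiply, keeping only the needed powers.
The coefficient of t^2 in the expansion is 6, so q′′(0) = 2! * (6) = 12.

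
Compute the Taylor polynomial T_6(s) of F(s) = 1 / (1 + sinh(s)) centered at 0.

Expand as Σ (-1)^k u^k with u equal to the inner function's series.
F(0) = 1
F′(0) = -1
F′′(0) = 2
F′′′(0) = -7
F^(4)(0) = 32
F^(5)(0) = -181
F^(6)(0) = 1232
Then c_k = F^(k)(0)/k! gives each Taylor coefficient.

77*s^6/45 - 181*s^5/120 + 4*s^4/3 - 7*s^3/6 + s^2 - s + 1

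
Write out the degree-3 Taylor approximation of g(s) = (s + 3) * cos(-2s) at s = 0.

-2*s^3 - 6*s^2 + s + 3

Shift and add copies of the series according to the polynomial's terms.
g(0) = 3
g′(0) = 1
g′′(0) = -12
g′′′(0) = -12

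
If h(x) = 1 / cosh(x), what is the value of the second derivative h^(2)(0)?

-1

Divide the numerator series by the denominator series (power-series long division).
The coefficient of x^2 in the expansion is -1/2, so h′′(0) = 2! * (-1/2) = -1.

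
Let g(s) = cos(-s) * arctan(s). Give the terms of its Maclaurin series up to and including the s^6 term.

49*s^5/120 - 5*s^3/6 + s

Take the Cauchy product of the two expansions.
g(0) = 0
g′(0) = 1
g′′(0) = 0
g′′′(0) = -5
g^(4)(0) = 0
g^(5)(0) = 49
g^(6)(0) = 0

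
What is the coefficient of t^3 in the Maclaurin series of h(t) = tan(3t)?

Apply the Taylor formula c_k = f^(k)(a)/k!.
[t^0] = 0;  [t^1] = 3;  [t^2] = 0;  [t^3] = 9.

9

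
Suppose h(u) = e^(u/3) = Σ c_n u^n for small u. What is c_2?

1/18

h(0) = 1
h′(0) = 1/3
h′′(0) = 1/9
The Taylor polynomial is Σ h^(k)(0)/k! · u^k.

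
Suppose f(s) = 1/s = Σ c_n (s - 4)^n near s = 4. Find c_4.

1/1024

Apply the Taylor formula c_k = f^(k)(a)/k!.
[(s - 4)^0] = 1/4;  [(s - 4)^1] = -1/16;  [(s - 4)^2] = 1/64;  [(s - 4)^3] = -1/256;  [(s - 4)^4] = 1/1024.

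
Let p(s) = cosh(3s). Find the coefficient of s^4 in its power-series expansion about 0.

c_4 = p^(4)(0)/4! = 27/8.

27/8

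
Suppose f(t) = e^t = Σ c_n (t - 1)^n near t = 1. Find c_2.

e/2

f(1) = e
f′(1) = e
f′′(1) = e
So c_2 = f′′(1)/2! = e/2.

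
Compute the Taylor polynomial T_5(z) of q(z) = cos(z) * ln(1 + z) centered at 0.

Write out both Maclaurin series and multiply, keeping only the needed powers.
[z^0] = 0;  [z^1] = 1;  [z^2] = -1/2;  [z^3] = -1/6;  [z^4] = 0;  [z^5] = 3/40.

3*z^5/40 - z^3/6 - z^2/2 + z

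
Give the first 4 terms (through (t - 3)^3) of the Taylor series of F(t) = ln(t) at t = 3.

Apply the Taylor formula c_k = f^(k)(a)/k!.
F(3) = ln(3)
F′(3) = 1/3
F′′(3) = -1/9
F′′′(3) = 2/27

(t - 3)^3/81 - (t - 3)^2/18 + (t - 3)/3 + ln(3)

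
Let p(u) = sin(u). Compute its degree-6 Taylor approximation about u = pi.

-(u - pi)^5/120 + (u - pi)^3/6 - (u - pi)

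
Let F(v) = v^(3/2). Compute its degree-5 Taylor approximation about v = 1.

-3*(v - 1)^5/256 + 3*(v - 1)^4/128 - (v - 1)^3/16 + 3*(v - 1)^2/8 + 3*(v - 1)/2 + 1

F(1) = 1
F′(1) = 3/2
F′′(1) = 3/4
F′′′(1) = -3/8
F^(4)(1) = 9/16
F^(5)(1) = -45/32
Then c_k = F^(k)(1)/k! gives each Taylor coefficient.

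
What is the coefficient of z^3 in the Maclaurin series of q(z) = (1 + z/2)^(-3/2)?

Use the known series and substitute for the argument.
q(0) = 1
q′(0) = -3/4
q′′(0) = 15/16
q′′′(0) = -105/64
Then c_k = q^(k)(0)/k! gives each Taylor coefficient.

-35/128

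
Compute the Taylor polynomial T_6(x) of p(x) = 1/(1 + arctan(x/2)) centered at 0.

Plug the Maclaurin series of the inner function into that of the outer and collect terms.
[x^0] = 1;  [x^1] = -1/2;  [x^2] = 1/4;  [x^3] = -1/12;  [x^4] = 1/48;  [x^5] = -1/160;  [x^6] = 1/360.

x^6/360 - x^5/160 + x^4/48 - x^3/12 + x^2/4 - x/2 + 1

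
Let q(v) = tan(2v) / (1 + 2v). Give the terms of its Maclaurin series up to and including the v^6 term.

Write out both Maclaurin series and multiply, keeping only the needed powers.
q(0) = 0
q′(0) = 2
q′′(0) = -8
q′′′(0) = 64
q^(4)(0) = -512
q^(5)(0) = 5632
q^(6)(0) = -67584
Then c_k = q^(k)(0)/k! gives each Taylor coefficient.

-1408*v^6/15 + 704*v^5/15 - 64*v^4/3 + 32*v^3/3 - 4*v^2 + 2*v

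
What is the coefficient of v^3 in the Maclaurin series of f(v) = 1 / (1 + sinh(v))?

Use the geometric series for the reciprocal, then substitute.
f(0) = 1
f′(0) = -1
f′′(0) = 2
f′′′(0) = -7

-7/6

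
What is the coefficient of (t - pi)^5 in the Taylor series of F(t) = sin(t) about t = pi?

-1/120

F(pi) = 0
F′(pi) = -1
F′′(pi) = 0
F′′′(pi) = 1
F^(4)(pi) = 0
F^(5)(pi) = -1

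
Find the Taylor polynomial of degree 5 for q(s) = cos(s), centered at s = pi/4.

-sqrt(2)*(s - pi/4)^5/240 + sqrt(2)*(s - pi/4)^4/48 + sqrt(2)*(s - pi/4)^3/12 - sqrt(2)*(s - pi/4)^2/4 - sqrt(2)*(s - pi/4)/2 + sqrt(2)/2

q(pi/4) = sqrt(2)/2
q′(pi/4) = -sqrt(2)/2
q′′(pi/4) = -sqrt(2)/2
q′′′(pi/4) = sqrt(2)/2
q^(4)(pi/4) = sqrt(2)/2
q^(5)(pi/4) = -sqrt(2)/2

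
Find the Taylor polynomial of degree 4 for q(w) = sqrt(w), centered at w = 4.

q(4) = 2
q′(4) = 1/4
q′′(4) = -1/32
q′′′(4) = 3/256
q^(4)(4) = -15/2048

-5*(w - 4)^4/16384 + (w - 4)^3/512 - (w - 4)^2/64 + (w - 4)/4 + 2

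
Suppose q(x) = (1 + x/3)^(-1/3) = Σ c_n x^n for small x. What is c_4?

35/19683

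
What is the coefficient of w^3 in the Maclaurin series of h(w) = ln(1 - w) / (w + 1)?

-5/6

Expand 1/(denominator) as a geometric series and multiply by the numerator's series.
h(0) = 0
h′(0) = -1
h′′(0) = 1
h′′′(0) = -5
So c_3 = h′′′(0)/3! = -5/6.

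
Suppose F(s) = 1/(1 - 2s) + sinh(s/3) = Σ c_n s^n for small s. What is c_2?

Combine the two series term by term.
F(0) = 1
F′(0) = 7/3
F′′(0) = 8

4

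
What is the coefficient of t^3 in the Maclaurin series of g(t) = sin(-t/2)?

1/48

g(0) = 0
g′(0) = -1/2
g′′(0) = 0
g′′′(0) = 1/8
Dividing each by k! gives the coefficients c_0, ..., c_3.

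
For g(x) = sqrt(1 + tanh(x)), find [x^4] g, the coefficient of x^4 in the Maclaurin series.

17/384

Plug the Maclaurin series of the inner function into that of the outer and collect terms.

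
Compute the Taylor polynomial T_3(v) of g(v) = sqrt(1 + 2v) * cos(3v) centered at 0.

-4*v^3 - 5*v^2 + v + 1

Multiply the two series term by term and collect like powers.
g(0) = 1
g′(0) = 1
g′′(0) = -10
g′′′(0) = -24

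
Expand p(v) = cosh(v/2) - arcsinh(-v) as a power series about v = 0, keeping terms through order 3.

Expand each term separately and add.
[v^0] = 1;  [v^1] = 1;  [v^2] = 1/8;  [v^3] = -1/6.

-v^3/6 + v^2/8 + v + 1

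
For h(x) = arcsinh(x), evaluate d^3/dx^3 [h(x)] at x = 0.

From the series, [x^3] h = -1/6; multiply by 3! = 6 to get -1.

-1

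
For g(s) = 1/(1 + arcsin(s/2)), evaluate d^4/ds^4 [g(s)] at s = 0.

Let u equal the inner series; expand the outer function in u and truncate.
The coefficient of s^4 in the expansion is 1/12, so g^(4)(0) = 4! * (1/12) = 2.

2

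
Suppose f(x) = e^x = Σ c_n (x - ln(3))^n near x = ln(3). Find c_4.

f(ln(3)) = 3
f′(ln(3)) = 3
f′′(ln(3)) = 3
f′′′(ln(3)) = 3
f^(4)(ln(3)) = 3
Then c_k = f^(k)(ln(3))/k! gives each Taylor coefficient.

1/8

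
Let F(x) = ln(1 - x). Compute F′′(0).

-1

The coefficient of x^2 in the expansion is -1/2, so F′′(0) = 2! * (-1/2) = -1.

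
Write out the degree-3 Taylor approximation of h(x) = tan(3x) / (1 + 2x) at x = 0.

Expand each factor separately, then convolve coefficients.
[x^0] = 0;  [x^1] = 3;  [x^2] = -6;  [x^3] = 21.

21*x^3 - 6*x^2 + 3*x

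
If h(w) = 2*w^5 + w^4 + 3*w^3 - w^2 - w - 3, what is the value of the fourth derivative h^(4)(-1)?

-216

The coefficient of (w + 1)^4 in the expansion is -9, so h^(4)(-1) = 4! * (-9) = -216.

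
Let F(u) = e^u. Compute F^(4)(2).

From the series, [(u - 2)^4] F = e^(2)/24; multiply by 4! = 24 to get e^(2).

e^(2)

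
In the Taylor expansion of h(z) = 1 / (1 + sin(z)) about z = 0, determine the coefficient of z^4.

2/3

Write 1/(1+u) = 1 - u + u^2 - u^3 + ... and substitute the series for u.
h(0) = 1
h′(0) = -1
h′′(0) = 2
h′′′(0) = -5
h^(4)(0) = 16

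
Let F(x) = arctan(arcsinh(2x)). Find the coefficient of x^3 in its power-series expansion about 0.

Plug the Maclaurin series of the inner function into that of the outer and collect terms.
F(0) = 0
F′(0) = 2
F′′(0) = 0
F′′′(0) = -24

-4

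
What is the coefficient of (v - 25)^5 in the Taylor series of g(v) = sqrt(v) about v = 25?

[(v - 25)^0] = 5;  [(v - 25)^1] = 1/10;  [(v - 25)^2] = -1/1000;  [(v - 25)^3] = 1/50000;  [(v - 25)^4] = -1/2000000;  [(v - 25)^5] = 7/500000000.
So c_5 = g^(5)(25)/5! = 7/500000000.

7/500000000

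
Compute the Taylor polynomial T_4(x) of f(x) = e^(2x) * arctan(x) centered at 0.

2*x^4/3 + 5*x^3/3 + 2*x^2 + x

Multiply the two series term by term and collect like powers.
[x^0] = 0;  [x^1] = 1;  [x^2] = 2;  [x^3] = 5/3;  [x^4] = 2/3.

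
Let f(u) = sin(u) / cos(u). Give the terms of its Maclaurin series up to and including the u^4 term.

u^3/3 + u

Write the quotient as an unknown series and match coefficients against numerator = denominator · series.
f(0) = 0
f′(0) = 1
f′′(0) = 0
f′′′(0) = 2
f^(4)(0) = 0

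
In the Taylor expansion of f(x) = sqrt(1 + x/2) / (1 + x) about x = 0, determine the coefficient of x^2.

Take the Cauchy product of the two expansions.
f(0) = 1
f′(0) = -3/4
f′′(0) = 23/16
So c_2 = f′′(0)/2! = 23/32.

23/32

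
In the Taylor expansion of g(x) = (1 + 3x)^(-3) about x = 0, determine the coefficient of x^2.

54

[x^0] = 1;  [x^1] = -9;  [x^2] = 54.
So c_2 = g′′(0)/2! = 54.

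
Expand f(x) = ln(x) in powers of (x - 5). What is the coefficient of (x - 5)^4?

[(x - 5)^0] = ln(5);  [(x - 5)^1] = 1/5;  [(x - 5)^2] = -1/50;  [(x - 5)^3] = 1/375;  [(x - 5)^4] = -1/2500.
So c_4 = f^(4)(5)/4! = -1/2500.

-1/2500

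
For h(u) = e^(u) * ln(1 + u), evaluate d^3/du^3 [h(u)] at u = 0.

2

Write out both Maclaurin series and multiply, keeping only the needed powers.
From the series, [u^3] h = 1/3; multiply by 3! = 6 to get 2.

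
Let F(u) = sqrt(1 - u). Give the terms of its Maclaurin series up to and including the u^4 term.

F(0) = 1
F′(0) = -1/2
F′′(0) = -1/4
F′′′(0) = -3/8
F^(4)(0) = -15/16

-5*u^4/128 - u^3/16 - u^2/8 - u/2 + 1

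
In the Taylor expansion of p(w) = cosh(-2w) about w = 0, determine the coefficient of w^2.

2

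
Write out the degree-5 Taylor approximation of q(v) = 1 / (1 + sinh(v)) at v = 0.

-181*v^5/120 + 4*v^4/3 - 7*v^3/6 + v^2 - v + 1

Write 1/(1+u) = 1 - u + u^2 - u^3 + ... and substitute the series for u.
q(0) = 1
q′(0) = -1
q′′(0) = 2
q′′′(0) = -7
q^(4)(0) = 32
q^(5)(0) = -181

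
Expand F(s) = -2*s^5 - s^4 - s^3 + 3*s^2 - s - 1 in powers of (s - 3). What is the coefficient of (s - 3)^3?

Apply the Taylor formula c_k = f^(k)(a)/k!.
F(3) = -571
F′(3) = -928
F′′(3) = -1200
F′′′(3) = -1158

-193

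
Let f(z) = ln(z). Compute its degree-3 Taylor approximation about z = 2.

(z - 2)^3/24 - (z - 2)^2/8 + (z - 2)/2 + ln(2)

Use the known series and substitute for the argument.
f(2) = ln(2)
f′(2) = 1/2
f′′(2) = -1/4
f′′′(2) = 1/4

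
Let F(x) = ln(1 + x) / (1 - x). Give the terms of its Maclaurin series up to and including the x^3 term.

Use 1/(1 - r) = Σ r^k on the denominator, then take the Cauchy product.

5*x^3/6 + x^2/2 + x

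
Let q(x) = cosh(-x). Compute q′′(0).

1

Apply the Taylor formula c_k = f^(k)(a)/k!.
From the series, [x^2] q = 1/2; multiply by 2! = 2 to get 1.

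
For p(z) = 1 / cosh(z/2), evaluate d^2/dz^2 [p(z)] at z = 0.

-1/4

Divide the numerator series by the denominator series (power-series long division).
The coefficient of z^2 in the expansion is -1/8, so p′′(0) = 2! * (-1/8) = -1/4.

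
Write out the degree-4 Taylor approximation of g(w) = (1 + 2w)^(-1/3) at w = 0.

560*w^4/243 - 112*w^3/81 + 8*w^2/9 - 2*w/3 + 1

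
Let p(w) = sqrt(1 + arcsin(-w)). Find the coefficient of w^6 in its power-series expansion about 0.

Compose series: expand the inner function first, then feed it into the outer expansion.
[w^0] = 1;  [w^1] = -1/2;  [w^2] = -1/8;  [w^3] = -7/48;  [w^4] = -31/384;  [w^5] = -123/1280;  [w^6] = -3169/46080.

-3169/46080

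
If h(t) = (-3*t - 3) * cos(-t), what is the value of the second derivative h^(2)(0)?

3

Distribute the polynomial across the series and collect like powers.
From the series, [t^2] h = 3/2; multiply by 2! = 2 to get 3.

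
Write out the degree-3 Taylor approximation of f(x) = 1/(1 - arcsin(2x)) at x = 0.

Plug the Maclaurin series of the inner function into that of the outer and collect terms.
f(0) = 1
f′(0) = 2
f′′(0) = 8
f′′′(0) = 56
Dividing each by k! gives the coefficients c_0, ..., c_3.

28*x^3/3 + 4*x^2 + 2*x + 1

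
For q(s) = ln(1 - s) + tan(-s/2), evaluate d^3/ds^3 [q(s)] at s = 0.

Expand each term separately and add.
From the series, [s^3] q = -3/8; multiply by 3! = 6 to get -9/4.

-9/4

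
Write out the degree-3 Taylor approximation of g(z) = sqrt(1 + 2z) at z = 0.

z^3/2 - z^2/2 + z + 1

Differentiate repeatedly and evaluate at the center.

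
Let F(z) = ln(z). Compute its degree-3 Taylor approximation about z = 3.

(z - 3)^3/81 - (z - 3)^2/18 + (z - 3)/3 + ln(3)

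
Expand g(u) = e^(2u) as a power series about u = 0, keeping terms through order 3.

g(0) = 1
g′(0) = 2
g′′(0) = 4
g′′′(0) = 8
Dividing each by k! gives the coefficients c_0, ..., c_3.

4*u^3/3 + 2*u^2 + 2*u + 1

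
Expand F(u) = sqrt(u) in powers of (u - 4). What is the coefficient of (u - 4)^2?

-1/64

[(u - 4)^0] = 2;  [(u - 4)^1] = 1/4;  [(u - 4)^2] = -1/64.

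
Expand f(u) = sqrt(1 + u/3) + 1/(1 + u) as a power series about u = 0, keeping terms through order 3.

Expand each term separately and add.
f(0) = 2
f′(0) = -5/6
f′′(0) = 71/36
f′′′(0) = -431/72

-431*u^3/432 + 71*u^2/72 - 5*u/6 + 2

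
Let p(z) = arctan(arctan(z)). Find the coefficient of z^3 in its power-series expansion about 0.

Let u equal the inner series; expand the outer function in u and truncate.
[z^0] = 0;  [z^1] = 1;  [z^2] = 0;  [z^3] = -2/3.
So c_3 = p′′′(0)/3! = -2/3.

-2/3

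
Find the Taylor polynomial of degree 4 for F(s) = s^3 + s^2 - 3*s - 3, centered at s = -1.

Apply the Taylor formula c_k = f^(k)(a)/k!.
F(-1) = 0
F′(-1) = -2
F′′(-1) = -4
F′′′(-1) = 6
F^(4)(-1) = 0
Dividing each by k! gives the coefficients c_0, ..., c_4.

(s + 1)^3 - 2*(s + 1)^2 - 2*(s + 1)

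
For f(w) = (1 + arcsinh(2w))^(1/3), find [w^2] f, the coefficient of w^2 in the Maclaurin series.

-4/9

Let u equal the inner series; expand the outer function in u and truncate.
f(0) = 1
f′(0) = 2/3
f′′(0) = -8/9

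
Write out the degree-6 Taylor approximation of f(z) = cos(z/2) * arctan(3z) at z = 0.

31829*z^5/640 - 75*z^3/8 + 3*z

Take the Cauchy product of the two expansions.
[z^0] = 0;  [z^1] = 3;  [z^2] = 0;  [z^3] = -75/8;  [z^4] = 0;  [z^5] = 31829/640;  [z^6] = 0.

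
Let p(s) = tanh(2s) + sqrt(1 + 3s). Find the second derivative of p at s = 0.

-9/4

Combine the two series term by term.
The coefficient of s^2 in the expansion is -9/8, so p′′(0) = 2! * (-9/8) = -9/4.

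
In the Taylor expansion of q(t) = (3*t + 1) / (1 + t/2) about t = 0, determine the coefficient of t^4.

Distribute the polynomial across the series and collect like powers.
[t^0] = 1;  [t^1] = 5/2;  [t^2] = -5/4;  [t^3] = 5/8;  [t^4] = -5/16.
So c_4 = q^(4)(0)/4! = -5/16.

-5/16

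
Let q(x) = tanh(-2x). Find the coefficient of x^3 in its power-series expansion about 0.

q(0) = 0
q′(0) = -2
q′′(0) = 0
q′′′(0) = 16
So c_3 = q′′′(0)/3! = 8/3.

8/3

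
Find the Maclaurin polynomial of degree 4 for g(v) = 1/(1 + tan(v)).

Let u equal the inner series; expand the outer function in u and truncate.
[v^0] = 1;  [v^1] = -1;  [v^2] = 1;  [v^3] = -4/3;  [v^4] = 5/3.

5*v^4/3 - 4*v^3/3 + v^2 - v + 1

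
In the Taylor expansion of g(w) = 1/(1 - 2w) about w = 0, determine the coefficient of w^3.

g(0) = 1
g′(0) = 2
g′′(0) = 8
g′′′(0) = 48
So c_3 = g′′′(0)/3! = 8.

8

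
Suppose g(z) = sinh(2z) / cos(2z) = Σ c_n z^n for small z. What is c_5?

Invert the denominator's series and multiply.
g(0) = 0
g′(0) = 2
g′′(0) = 0
g′′′(0) = 32
g^(4)(0) = 0
g^(5)(0) = 1152

48/5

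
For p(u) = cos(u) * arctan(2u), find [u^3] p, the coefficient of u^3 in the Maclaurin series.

Take the Cauchy product of the two expansions.
[u^0] = 0;  [u^1] = 2;  [u^2] = 0;  [u^3] = -11/3.

-11/3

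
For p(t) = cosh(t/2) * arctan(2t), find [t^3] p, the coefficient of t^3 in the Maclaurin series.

Multiply the two series term by term and collect like powers.
p(0) = 0
p′(0) = 2
p′′(0) = 0
p′′′(0) = -29/2

-29/12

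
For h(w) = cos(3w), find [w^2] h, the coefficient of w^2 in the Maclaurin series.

-9/2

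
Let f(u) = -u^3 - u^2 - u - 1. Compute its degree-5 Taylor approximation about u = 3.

Differentiate repeatedly and evaluate at the center.
f(3) = -40
f′(3) = -34
f′′(3) = -20
f′′′(3) = -6
f^(4)(3) = 0
f^(5)(3) = 0

-(u - 3)^3 - 10*(u - 3)^2 - 34*(u - 3) - 40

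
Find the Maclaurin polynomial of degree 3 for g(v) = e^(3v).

9*v^3/2 + 9*v^2/2 + 3*v + 1

g(0) = 1
g′(0) = 3
g′′(0) = 9
g′′′(0) = 27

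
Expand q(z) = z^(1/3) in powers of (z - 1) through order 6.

-154*(z - 1)^6/6561 + 22*(z - 1)^5/729 - 10*(z - 1)^4/243 + 5*(z - 1)^3/81 - (z - 1)^2/9 + (z - 1)/3 + 1

q(1) = 1
q′(1) = 1/3
q′′(1) = -2/9
q′′′(1) = 10/27
q^(4)(1) = -80/81
q^(5)(1) = 880/243
q^(6)(1) = -12320/729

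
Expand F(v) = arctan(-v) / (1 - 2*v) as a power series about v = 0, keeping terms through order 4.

-22*v^4/3 - 11*v^3/3 - 2*v^2 - v

Expand 1/(denominator) as a geometric series and multiply by the numerator's series.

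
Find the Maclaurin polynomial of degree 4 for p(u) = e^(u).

p(0) = 1
p′(0) = 1
p′′(0) = 1
p′′′(0) = 1
p^(4)(0) = 1
Dividing each by k! gives the coefficients c_0, ..., c_4.

u^4/24 + u^3/6 + u^2/2 + u + 1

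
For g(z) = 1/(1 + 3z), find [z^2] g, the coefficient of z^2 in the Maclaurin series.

Use the known series and substitute for the argument.
So c_2 = g′′(0)/2! = 9.

9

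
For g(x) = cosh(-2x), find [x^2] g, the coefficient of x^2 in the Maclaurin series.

2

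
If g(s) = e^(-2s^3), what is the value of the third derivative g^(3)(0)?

-12

The coefficient of s^3 in the expansion is -2, so g′′′(0) = 3! * (-2) = -12.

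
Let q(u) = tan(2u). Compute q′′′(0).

16

The coefficient of u^3 in the expansion is 8/3, so q′′′(0) = 3! * (8/3) = 16.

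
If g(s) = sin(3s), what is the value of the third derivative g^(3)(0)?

-27

The coefficient of s^3 in the expansion is -9/2, so g′′′(0) = 3! * (-9/2) = -27.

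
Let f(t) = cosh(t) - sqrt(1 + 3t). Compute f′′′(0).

Add the two expansions coefficient-wise.
From the series, [t^3] f = -27/16; multiply by 3! = 6 to get -81/8.

-81/8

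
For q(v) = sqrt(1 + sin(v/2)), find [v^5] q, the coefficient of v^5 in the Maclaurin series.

1/122880

Let u equal the inner series; expand the outer function in u and truncate.
q(0) = 1
q′(0) = 1/4
q′′(0) = -1/16
q′′′(0) = -1/64
q^(4)(0) = 1/256
q^(5)(0) = 1/1024
So c_5 = q^(5)(0)/5! = 1/122880.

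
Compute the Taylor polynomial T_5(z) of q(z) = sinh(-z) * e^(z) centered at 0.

-2*z^5/15 - z^4/3 - 2*z^3/3 - z^2 - z

Expand each factor separately, then convolve coefficients.
q(0) = 0
q′(0) = -1
q′′(0) = -2
q′′′(0) = -4
q^(4)(0) = -8
q^(5)(0) = -16
Dividing each by k! gives the coefficients c_0, ..., c_5.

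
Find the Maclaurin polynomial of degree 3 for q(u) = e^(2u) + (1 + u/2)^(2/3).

217*u^3/162 + 71*u^2/36 + 7*u/3 + 2

Expand each term separately and add.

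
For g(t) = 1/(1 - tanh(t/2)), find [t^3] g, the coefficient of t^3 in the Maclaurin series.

Compose series: expand the inner function first, then feed it into the outer expansion.
[t^0] = 1;  [t^1] = 1/2;  [t^2] = 1/4;  [t^3] = 1/12.
So c_3 = g′′′(0)/3! = 1/12.

1/12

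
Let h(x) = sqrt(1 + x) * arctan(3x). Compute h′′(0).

3

Write out both Maclaurin series and multiply, keeping only the needed powers.
The coefficient of x^2 in the expansion is 3/2, so h′′(0) = 2! * (3/2) = 3.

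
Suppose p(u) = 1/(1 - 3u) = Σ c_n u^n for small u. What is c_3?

27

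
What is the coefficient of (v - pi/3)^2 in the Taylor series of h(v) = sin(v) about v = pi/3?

Use the known series and substitute for the argument.
h(pi/3) = sqrt(3)/2
h′(pi/3) = 1/2
h′′(pi/3) = -sqrt(3)/2
Then c_k = h^(k)(pi/3)/k! gives each Taylor coefficient.

-sqrt(3)/4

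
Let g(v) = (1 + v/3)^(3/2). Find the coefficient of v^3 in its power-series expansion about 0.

-1/432

Apply the Taylor formula c_k = f^(k)(a)/k!.
[v^0] = 1;  [v^1] = 1/2;  [v^2] = 1/24;  [v^3] = -1/432.
So c_3 = g′′′(0)/3! = -1/432.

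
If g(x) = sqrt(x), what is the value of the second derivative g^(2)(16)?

Compute the successive derivatives at the expansion point and divide by k!.
From the series, [(x - 16)^2] g = -1/512; multiply by 2! = 2 to get -1/256.

-1/256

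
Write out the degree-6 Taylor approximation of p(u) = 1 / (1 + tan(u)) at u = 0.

Write 1/(1+u) = 1 - u + u^2 - u^3 + ... and substitute the series for u.
[u^0] = 1;  [u^1] = -1;  [u^2] = 1;  [u^3] = -4/3;  [u^4] = 5/3;  [u^5] = -32/15;  [u^6] = 122/45.

122*u^6/45 - 32*u^5/15 + 5*u^4/3 - 4*u^3/3 + u^2 - u + 1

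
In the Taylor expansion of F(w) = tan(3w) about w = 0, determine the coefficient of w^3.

Use the known series and substitute for the argument.

9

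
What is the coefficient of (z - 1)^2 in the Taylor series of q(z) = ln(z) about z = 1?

-1/2

Use the known series and substitute for the argument.
q(1) = 0
q′(1) = 1
q′′(1) = -1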